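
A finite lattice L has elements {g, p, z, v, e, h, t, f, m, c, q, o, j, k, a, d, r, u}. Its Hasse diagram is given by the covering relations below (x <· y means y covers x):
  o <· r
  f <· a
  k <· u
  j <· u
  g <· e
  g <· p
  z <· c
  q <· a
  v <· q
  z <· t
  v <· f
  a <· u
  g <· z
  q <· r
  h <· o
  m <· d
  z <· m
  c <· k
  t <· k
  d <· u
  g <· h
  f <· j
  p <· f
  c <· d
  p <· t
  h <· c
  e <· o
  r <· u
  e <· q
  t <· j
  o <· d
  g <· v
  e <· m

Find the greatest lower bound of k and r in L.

h

Common lower bounds of {k, r}: g, h.
The greatest among these is h.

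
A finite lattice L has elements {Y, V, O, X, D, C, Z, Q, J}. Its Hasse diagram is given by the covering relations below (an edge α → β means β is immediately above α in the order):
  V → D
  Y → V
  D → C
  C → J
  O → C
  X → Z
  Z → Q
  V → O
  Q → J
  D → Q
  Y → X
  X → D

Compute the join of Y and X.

Common upper bounds of {Y, X}: C, D, J, Q, X, Z.
The least among these is X.

X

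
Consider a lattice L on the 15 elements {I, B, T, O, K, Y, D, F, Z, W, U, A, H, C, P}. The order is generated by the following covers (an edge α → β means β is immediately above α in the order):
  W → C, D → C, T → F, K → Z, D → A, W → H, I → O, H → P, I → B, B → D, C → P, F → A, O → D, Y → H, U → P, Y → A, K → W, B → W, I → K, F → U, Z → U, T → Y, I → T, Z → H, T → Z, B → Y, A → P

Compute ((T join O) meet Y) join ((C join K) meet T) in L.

T ∨ O = A
A ∧ Y = Y
C ∨ K = C
C ∧ T = I
Y ∨ I = Y

Y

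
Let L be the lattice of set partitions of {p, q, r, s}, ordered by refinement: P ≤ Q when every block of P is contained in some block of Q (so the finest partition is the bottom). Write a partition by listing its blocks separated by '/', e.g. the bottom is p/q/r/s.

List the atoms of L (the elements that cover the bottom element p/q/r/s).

p/q/rs, p/qr/s, p/qs/r, pq/r/s, pr/q/s, ps/q/r

The atoms are exactly the elements that cover p/q/r/s: p/q/rs, p/qr/s, p/qs/r, pq/r/s, pr/q/s, ps/q/r.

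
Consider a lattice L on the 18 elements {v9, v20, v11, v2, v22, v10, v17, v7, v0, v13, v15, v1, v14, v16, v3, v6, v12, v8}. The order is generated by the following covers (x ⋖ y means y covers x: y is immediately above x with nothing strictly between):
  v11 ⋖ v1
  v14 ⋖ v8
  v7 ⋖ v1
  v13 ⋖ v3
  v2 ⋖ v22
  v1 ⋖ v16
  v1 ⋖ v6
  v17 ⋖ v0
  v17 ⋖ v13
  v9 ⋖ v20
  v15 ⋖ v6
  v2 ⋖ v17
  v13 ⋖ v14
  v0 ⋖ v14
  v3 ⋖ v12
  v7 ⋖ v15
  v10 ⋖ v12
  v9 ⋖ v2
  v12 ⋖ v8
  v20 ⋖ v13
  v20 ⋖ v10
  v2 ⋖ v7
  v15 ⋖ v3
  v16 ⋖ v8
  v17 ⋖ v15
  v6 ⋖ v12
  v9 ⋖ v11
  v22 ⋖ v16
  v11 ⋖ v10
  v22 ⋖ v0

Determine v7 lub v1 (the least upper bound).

Common upper bounds of {v7, v1}: v1, v12, v16, v6, v8.
The least among these is v1.

v1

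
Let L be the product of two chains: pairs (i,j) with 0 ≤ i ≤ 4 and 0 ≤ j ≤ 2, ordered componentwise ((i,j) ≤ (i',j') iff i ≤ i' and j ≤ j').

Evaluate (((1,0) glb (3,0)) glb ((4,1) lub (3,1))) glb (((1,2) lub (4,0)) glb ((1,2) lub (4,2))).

(1,0)

(1,0) ∧ (3,0) = (1,0)
(4,1) ∨ (3,1) = (4,1)
(1,0) ∧ (4,1) = (1,0)
(1,2) ∨ (4,0) = (4,2)
(1,2) ∨ (4,2) = (4,2)
(4,2) ∧ (4,2) = (4,2)
(1,0) ∧ (4,2) = (1,0)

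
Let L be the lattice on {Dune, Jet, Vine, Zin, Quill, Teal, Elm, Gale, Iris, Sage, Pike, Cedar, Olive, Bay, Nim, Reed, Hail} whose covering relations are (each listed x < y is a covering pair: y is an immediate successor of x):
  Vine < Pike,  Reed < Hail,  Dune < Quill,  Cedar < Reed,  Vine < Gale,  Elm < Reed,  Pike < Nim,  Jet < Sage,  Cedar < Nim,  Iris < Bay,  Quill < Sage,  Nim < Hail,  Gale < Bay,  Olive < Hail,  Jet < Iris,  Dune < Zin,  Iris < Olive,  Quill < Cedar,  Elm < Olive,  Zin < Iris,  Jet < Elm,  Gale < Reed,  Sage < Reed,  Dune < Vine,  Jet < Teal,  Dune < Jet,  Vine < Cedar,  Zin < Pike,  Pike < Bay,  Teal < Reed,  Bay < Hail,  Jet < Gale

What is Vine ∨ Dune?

Common upper bounds of {Vine, Dune}: Bay, Cedar, Gale, Hail, Nim, Pike, Reed, Vine.
The least among these is Vine.

Vine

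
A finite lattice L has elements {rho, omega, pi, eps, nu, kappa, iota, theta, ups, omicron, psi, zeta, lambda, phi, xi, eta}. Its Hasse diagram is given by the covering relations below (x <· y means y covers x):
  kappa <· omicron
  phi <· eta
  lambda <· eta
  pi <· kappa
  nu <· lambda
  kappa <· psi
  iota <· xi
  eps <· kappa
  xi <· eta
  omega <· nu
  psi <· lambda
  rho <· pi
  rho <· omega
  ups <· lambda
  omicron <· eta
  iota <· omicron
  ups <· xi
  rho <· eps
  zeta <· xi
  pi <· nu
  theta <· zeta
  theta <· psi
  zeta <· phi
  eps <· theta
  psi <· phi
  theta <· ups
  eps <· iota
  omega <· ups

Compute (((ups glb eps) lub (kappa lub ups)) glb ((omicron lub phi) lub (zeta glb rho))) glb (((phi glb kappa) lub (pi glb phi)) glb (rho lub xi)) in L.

eps

ups ∧ eps = eps
kappa ∨ ups = lambda
eps ∨ lambda = lambda
omicron ∨ phi = eta
zeta ∧ rho = rho
eta ∨ rho = eta
lambda ∧ eta = lambda
phi ∧ kappa = kappa
pi ∧ phi = pi
kappa ∨ pi = kappa
rho ∨ xi = xi
kappa ∧ xi = eps
lambda ∧ eps = eps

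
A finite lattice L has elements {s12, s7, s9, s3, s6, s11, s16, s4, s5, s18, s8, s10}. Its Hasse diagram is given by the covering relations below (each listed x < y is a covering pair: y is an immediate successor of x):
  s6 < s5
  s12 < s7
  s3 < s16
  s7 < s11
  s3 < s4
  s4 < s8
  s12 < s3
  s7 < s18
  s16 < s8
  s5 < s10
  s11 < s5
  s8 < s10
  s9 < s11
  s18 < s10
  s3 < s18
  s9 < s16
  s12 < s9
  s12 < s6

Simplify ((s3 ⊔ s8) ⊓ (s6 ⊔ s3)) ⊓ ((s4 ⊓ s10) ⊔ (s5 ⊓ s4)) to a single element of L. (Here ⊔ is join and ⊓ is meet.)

s4

s3 ∨ s8 = s8
s6 ∨ s3 = s10
s8 ∧ s10 = s8
s4 ∧ s10 = s4
s5 ∧ s4 = s12
s4 ∨ s12 = s4
s8 ∧ s4 = s4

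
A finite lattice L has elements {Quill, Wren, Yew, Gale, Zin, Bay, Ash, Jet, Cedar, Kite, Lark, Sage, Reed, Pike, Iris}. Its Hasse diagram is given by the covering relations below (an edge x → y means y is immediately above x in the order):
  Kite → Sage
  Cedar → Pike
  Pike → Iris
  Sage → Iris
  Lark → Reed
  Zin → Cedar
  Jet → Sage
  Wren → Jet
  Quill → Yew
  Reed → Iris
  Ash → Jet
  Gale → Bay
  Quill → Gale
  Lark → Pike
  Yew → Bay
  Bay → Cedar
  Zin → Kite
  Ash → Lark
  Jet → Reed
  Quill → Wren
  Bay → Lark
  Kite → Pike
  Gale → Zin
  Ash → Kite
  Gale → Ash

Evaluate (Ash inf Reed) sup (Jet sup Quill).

Ash ∧ Reed = Ash
Jet ∨ Quill = Jet
Ash ∨ Jet = Jet

Jet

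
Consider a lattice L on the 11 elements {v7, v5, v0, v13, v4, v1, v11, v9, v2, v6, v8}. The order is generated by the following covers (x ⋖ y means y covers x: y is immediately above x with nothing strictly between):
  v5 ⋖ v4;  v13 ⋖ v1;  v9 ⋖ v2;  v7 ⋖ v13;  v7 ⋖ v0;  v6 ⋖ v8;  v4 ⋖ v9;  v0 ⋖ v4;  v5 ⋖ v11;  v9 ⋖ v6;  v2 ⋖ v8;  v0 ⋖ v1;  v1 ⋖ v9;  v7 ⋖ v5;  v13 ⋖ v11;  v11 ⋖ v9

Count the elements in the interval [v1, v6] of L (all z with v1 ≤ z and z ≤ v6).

3

The interval [v1, v6] = {v1, v6, v9}, which has 3 elements.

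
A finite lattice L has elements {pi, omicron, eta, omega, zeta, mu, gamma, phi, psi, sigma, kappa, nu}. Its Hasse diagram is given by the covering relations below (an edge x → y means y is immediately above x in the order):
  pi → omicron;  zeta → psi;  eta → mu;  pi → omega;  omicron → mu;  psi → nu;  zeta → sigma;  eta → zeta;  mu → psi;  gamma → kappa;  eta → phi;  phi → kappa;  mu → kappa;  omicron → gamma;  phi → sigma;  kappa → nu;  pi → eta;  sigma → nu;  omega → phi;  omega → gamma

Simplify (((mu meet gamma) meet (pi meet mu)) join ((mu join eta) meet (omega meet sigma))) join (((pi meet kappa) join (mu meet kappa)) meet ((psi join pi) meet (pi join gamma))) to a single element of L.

mu ∧ gamma = omicron
pi ∧ mu = pi
omicron ∧ pi = pi
mu ∨ eta = mu
omega ∧ sigma = omega
mu ∧ omega = pi
pi ∨ pi = pi
pi ∧ kappa = pi
mu ∧ kappa = mu
pi ∨ mu = mu
psi ∨ pi = psi
pi ∨ gamma = gamma
psi ∧ gamma = omicron
mu ∧ omicron = omicron
pi ∨ omicron = omicron

omicron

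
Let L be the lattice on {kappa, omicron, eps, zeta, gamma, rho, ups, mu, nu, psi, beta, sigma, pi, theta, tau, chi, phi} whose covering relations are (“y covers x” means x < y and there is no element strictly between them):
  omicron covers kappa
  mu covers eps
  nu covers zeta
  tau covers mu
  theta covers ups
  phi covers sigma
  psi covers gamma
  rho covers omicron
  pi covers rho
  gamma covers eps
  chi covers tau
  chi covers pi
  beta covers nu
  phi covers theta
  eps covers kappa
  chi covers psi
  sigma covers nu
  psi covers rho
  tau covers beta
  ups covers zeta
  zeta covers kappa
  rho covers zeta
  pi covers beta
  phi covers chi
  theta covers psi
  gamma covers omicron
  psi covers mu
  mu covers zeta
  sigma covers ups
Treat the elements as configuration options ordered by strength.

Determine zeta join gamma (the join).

psi

Common upper bounds of {zeta, gamma}: chi, phi, psi, theta.
The least among these is psi.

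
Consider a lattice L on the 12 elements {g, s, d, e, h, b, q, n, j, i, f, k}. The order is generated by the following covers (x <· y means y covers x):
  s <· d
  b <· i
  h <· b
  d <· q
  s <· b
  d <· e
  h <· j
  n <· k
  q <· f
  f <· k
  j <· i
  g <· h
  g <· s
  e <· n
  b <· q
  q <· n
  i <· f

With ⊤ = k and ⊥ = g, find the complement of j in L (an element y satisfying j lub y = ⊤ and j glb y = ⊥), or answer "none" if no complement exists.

e

Need y with j ∨ y = k and j ∧ y = g.
Checking each element gives: e.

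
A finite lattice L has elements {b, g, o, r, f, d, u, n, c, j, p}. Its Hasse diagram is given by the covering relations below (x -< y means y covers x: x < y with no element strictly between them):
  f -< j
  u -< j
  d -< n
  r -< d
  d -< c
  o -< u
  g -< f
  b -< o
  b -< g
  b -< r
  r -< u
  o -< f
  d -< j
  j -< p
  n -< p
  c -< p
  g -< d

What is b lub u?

u

Common upper bounds of {b, u}: j, p, u.
The least among these is u.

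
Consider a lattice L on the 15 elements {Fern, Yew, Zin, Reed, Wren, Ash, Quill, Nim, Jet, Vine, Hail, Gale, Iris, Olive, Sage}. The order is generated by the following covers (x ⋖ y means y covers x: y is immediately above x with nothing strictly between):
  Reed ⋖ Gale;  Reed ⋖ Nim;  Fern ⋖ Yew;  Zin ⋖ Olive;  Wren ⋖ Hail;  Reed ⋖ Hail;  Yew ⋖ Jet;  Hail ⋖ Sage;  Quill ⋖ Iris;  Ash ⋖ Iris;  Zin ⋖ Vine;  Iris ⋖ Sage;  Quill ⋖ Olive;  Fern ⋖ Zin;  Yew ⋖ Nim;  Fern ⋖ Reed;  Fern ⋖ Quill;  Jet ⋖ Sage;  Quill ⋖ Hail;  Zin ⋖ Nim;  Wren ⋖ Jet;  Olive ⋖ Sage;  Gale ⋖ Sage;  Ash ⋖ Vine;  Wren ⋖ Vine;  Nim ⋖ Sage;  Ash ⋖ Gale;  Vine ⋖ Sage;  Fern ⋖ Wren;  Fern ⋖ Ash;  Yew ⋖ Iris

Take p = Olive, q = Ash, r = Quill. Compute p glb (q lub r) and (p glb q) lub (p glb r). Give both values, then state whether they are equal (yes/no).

q lub r = Iris, so p glb (q lub r) = Olive glb Iris = Quill.
p glb q = Fern and p glb r = Quill, so (p glb q) lub (p glb r) = Fern lub Quill = Quill.
Equal: yes.

Quill; Quill; yes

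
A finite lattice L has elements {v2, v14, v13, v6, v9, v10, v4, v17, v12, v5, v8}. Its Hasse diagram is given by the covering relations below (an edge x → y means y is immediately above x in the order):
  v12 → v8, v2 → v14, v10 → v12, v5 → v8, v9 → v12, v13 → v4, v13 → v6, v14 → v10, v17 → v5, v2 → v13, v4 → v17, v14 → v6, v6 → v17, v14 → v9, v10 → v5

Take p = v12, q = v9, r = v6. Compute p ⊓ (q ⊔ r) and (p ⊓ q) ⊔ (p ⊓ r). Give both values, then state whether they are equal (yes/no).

v12; v9; no

q ⊔ r = v8, so p ⊓ (q ⊔ r) = v12 ⊓ v8 = v12.
p ⊓ q = v9 and p ⊓ r = v14, so (p ⊓ q) ⊔ (p ⊓ r) = v9 ⊔ v14 = v9.
Equal: no.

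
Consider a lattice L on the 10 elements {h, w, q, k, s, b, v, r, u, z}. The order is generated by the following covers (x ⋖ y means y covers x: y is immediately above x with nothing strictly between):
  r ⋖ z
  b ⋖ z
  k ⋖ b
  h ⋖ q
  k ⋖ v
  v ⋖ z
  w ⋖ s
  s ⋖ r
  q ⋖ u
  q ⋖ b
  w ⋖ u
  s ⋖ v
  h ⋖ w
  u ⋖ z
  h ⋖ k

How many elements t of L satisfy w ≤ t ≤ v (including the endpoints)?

3

The interval [w, v] = {s, v, w}, which has 3 elements.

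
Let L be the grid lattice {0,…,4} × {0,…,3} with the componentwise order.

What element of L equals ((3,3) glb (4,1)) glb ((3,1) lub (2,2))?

(3,3) ∧ (4,1) = (3,1)
(3,1) ∨ (2,2) = (3,2)
(3,1) ∧ (3,2) = (3,1)

(3,1)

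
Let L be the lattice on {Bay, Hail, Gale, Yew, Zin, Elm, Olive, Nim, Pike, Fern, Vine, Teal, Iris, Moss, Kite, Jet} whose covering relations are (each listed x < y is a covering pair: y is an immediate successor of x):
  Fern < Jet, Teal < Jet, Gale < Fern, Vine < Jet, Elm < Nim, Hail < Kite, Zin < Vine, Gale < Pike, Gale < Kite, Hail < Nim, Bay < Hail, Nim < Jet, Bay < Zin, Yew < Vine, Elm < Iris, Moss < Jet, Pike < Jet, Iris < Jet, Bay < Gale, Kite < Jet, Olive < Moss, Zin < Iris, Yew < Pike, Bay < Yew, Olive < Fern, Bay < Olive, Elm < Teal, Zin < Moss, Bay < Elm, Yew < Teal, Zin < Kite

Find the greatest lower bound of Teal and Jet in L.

Teal

Common lower bounds of {Teal, Jet}: Bay, Elm, Teal, Yew.
The greatest among these is Teal.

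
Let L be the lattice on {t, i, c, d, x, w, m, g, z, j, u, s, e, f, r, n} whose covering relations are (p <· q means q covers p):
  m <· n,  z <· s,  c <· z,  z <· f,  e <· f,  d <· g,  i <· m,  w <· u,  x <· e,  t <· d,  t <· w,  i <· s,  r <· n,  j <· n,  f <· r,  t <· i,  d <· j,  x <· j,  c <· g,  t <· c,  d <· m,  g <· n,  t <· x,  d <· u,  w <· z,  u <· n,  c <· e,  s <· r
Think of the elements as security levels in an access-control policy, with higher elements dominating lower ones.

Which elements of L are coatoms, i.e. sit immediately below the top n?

The coatoms are exactly the elements covered by n: g, j, m, r, u.

g, j, m, r, u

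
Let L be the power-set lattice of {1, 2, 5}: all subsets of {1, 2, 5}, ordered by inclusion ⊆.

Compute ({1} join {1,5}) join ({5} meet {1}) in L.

{1,5}

{1} ∨ {1,5} = {1,5}
{5} ∧ {1} = ∅
{1,5} ∨ ∅ = {1,5}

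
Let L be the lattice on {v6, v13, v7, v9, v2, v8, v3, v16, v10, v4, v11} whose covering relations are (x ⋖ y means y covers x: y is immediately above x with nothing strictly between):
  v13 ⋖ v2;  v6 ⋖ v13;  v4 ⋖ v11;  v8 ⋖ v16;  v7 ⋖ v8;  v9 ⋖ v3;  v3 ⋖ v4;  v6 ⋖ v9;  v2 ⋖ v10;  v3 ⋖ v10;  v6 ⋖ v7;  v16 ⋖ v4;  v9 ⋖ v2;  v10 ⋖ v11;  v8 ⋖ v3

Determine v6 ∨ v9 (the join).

v9

Common upper bounds of {v6, v9}: v10, v11, v2, v3, v4, v9.
The least among these is v9.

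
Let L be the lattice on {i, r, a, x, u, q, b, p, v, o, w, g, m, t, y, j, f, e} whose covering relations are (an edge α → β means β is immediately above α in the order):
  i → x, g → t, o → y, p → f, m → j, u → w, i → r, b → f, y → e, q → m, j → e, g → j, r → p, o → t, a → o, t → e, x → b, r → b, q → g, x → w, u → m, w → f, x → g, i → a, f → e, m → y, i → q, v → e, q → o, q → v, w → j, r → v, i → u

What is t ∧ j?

g

Common lower bounds of {t, j}: g, i, q, x.
The greatest among these is g.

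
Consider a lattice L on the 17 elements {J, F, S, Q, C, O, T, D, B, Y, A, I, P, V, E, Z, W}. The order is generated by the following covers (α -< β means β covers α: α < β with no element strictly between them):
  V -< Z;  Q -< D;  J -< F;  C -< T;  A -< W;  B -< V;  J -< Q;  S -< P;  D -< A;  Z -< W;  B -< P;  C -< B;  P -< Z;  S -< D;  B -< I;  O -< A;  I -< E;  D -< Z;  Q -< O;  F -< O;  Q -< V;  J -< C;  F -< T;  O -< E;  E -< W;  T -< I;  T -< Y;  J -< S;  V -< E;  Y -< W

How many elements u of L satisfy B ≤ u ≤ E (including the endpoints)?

4

The interval [B, E] = {B, E, I, V}, which has 4 elements.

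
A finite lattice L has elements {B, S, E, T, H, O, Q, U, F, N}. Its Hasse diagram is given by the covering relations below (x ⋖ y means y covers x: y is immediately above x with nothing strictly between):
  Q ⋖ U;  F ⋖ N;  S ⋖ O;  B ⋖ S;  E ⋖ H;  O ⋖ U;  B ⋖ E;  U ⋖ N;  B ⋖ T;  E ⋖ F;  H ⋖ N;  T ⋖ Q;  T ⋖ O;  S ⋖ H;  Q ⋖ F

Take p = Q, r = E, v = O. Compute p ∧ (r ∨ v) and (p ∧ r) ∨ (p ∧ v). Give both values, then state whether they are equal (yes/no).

r ∨ v = N, so p ∧ (r ∨ v) = Q ∧ N = Q.
p ∧ r = B and p ∧ v = T, so (p ∧ r) ∨ (p ∧ v) = B ∨ T = T.
Equal: no.

Q; T; no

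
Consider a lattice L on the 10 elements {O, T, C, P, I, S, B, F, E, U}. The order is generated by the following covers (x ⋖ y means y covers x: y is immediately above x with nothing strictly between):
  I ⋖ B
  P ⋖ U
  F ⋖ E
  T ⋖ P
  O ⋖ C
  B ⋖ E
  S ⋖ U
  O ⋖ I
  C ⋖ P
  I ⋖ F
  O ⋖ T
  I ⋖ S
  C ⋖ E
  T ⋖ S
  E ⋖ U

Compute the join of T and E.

Common upper bounds of {T, E}: U.
The least among these is U.

U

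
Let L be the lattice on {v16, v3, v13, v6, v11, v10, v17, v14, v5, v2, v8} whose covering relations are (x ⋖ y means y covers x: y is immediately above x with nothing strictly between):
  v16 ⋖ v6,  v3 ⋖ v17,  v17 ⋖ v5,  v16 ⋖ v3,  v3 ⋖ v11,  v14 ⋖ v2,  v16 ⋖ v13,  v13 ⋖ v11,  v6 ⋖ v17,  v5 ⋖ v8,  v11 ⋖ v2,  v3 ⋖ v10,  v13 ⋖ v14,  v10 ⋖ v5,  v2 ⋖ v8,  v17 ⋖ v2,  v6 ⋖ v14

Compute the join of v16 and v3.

v3

Common upper bounds of {v16, v3}: v10, v11, v17, v2, v3, v5, v8.
The least among these is v3.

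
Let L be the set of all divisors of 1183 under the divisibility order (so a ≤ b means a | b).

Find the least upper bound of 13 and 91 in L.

91

In the divisibility order, the join is the least common multiple: lcm(13, 91) = 91.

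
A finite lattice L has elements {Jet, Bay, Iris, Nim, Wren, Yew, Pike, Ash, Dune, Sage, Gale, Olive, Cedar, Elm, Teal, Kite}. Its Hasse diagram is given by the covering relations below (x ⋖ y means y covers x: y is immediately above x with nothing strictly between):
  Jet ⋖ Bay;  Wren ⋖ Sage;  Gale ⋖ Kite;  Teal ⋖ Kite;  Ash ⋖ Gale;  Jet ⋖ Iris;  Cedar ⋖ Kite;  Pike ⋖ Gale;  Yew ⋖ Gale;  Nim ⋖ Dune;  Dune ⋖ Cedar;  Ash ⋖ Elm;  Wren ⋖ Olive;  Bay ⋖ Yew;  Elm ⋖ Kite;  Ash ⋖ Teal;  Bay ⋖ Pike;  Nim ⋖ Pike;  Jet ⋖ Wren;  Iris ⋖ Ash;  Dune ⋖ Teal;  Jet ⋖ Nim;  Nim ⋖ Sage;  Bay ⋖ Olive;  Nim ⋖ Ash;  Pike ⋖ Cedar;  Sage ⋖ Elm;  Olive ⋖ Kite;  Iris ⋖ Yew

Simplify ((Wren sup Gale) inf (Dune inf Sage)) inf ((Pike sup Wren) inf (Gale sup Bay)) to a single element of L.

Wren ∨ Gale = Kite
Dune ∧ Sage = Nim
Kite ∧ Nim = Nim
Pike ∨ Wren = Kite
Gale ∨ Bay = Gale
Kite ∧ Gale = Gale
Nim ∧ Gale = Nim

Nim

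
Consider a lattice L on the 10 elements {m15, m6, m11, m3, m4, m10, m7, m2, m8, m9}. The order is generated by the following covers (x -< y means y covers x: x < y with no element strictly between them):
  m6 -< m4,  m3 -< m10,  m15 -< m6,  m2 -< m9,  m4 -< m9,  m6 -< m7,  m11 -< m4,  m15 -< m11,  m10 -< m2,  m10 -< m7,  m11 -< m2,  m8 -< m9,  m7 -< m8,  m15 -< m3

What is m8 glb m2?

m10

Common lower bounds of {m8, m2}: m10, m15, m3.
The greatest among these is m10.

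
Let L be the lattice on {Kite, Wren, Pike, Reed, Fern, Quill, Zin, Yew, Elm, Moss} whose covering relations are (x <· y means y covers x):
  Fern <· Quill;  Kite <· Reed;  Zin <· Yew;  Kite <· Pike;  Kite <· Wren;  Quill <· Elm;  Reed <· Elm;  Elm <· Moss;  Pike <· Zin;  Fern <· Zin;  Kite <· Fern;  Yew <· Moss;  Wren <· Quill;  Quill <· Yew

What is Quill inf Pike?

Kite

Common lower bounds of {Quill, Pike}: Kite.
The greatest among these is Kite.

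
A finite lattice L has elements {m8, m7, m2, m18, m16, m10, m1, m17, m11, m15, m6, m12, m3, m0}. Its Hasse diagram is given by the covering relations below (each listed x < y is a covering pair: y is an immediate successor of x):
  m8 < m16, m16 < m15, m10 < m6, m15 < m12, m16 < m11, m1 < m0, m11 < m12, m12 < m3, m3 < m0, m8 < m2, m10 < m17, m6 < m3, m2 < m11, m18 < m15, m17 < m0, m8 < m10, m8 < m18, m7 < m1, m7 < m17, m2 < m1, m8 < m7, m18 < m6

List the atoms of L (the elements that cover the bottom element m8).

m10, m16, m18, m2, m7

The atoms are exactly the elements that cover m8: m10, m16, m18, m2, m7.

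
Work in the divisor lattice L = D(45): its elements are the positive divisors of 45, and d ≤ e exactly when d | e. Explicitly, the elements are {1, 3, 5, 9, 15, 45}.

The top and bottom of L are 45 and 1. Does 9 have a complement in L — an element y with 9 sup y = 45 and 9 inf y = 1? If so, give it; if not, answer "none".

Need y with 9 ∨ y = 45 and 9 ∧ y = 1.
Checking each element gives: 5.

5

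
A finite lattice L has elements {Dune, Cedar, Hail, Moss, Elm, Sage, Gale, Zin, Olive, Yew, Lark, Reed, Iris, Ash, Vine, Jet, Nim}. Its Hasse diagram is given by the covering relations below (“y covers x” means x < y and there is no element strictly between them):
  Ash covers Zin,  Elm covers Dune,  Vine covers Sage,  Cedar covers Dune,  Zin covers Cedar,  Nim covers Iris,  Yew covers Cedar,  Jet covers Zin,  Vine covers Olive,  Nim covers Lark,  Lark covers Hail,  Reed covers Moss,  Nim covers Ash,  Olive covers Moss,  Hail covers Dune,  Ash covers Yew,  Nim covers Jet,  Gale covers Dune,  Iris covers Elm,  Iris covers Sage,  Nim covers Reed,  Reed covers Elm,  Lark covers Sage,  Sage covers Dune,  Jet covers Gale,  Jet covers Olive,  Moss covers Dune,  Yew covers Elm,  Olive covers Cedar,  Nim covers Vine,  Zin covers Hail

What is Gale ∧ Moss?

Dune

Common lower bounds of {Gale, Moss}: Dune.
The greatest among these is Dune.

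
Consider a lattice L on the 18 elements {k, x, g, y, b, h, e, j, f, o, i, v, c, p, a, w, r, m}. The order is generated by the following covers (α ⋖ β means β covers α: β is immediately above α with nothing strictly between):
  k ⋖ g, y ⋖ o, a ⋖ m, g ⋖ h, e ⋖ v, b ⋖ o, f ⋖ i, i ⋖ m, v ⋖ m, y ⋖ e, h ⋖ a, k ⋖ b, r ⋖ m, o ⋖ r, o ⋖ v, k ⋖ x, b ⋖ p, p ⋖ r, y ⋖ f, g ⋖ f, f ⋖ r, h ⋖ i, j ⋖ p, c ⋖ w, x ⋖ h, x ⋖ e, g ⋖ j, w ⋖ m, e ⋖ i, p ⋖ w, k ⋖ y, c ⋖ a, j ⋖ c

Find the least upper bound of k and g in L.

Common upper bounds of {k, g}: a, c, f, g, h, i, j, m, p, r, w.
The least among these is g.

g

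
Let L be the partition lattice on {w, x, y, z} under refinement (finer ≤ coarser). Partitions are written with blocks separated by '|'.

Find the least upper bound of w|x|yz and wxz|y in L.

wxyz

Common upper bounds of {w|x|yz, wxz|y}: wxyz.
The least among these is wxyz.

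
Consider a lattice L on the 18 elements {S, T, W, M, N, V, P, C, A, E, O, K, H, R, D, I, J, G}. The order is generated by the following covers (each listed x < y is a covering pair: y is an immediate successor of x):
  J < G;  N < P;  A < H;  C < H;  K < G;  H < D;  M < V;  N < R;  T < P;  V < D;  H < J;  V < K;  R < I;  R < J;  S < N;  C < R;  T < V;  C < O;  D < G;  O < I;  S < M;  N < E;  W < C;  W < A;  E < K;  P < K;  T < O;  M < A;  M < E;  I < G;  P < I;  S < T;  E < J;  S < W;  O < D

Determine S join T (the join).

Common upper bounds of {S, T}: D, G, I, K, O, P, T, V.
The least among these is T.

T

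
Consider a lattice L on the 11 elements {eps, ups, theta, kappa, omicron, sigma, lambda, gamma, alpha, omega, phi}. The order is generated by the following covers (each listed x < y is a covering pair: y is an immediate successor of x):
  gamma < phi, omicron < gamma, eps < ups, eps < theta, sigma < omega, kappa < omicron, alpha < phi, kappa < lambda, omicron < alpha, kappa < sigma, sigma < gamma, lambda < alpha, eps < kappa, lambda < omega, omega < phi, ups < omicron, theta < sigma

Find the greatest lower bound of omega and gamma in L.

sigma

Common lower bounds of {omega, gamma}: eps, kappa, sigma, theta.
The greatest among these is sigma.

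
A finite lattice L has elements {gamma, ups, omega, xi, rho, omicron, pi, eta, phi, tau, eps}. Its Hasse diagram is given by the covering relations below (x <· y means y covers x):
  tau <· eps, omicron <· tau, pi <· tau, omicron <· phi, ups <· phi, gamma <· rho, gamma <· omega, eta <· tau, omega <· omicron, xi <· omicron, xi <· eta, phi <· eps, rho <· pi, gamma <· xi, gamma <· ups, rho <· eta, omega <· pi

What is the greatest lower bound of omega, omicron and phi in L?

omega

Common lower bounds of {omega, omicron, phi}: gamma, omega.
The greatest among these is omega.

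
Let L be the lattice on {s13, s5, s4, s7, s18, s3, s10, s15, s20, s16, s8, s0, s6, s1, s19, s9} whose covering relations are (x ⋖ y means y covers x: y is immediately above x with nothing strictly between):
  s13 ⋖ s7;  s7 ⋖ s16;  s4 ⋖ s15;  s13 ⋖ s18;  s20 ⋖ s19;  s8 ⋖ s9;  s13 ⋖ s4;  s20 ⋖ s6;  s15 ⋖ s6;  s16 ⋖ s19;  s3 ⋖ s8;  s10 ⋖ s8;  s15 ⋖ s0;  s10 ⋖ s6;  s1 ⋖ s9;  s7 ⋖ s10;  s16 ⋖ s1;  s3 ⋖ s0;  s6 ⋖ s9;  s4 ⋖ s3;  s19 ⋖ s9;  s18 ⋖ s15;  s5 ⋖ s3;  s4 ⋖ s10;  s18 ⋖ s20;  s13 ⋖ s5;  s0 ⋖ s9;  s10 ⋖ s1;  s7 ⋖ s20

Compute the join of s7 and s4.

s10

Common upper bounds of {s7, s4}: s1, s10, s6, s8, s9.
The least among these is s10.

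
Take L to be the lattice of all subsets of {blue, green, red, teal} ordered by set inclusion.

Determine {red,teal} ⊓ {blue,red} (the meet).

Under ⊆, meet is intersection: {red,teal} ∩ {blue,red} = {red}.

{red}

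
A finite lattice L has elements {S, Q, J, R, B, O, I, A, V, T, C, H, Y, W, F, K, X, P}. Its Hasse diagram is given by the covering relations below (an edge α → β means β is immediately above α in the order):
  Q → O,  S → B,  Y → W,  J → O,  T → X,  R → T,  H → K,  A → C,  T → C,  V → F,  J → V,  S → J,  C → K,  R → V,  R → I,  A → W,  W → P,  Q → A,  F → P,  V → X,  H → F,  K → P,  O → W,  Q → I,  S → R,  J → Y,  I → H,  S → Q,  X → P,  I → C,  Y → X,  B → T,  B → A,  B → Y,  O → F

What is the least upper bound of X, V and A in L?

P

Common upper bounds of {X, V, A}: P.
The least among these is P.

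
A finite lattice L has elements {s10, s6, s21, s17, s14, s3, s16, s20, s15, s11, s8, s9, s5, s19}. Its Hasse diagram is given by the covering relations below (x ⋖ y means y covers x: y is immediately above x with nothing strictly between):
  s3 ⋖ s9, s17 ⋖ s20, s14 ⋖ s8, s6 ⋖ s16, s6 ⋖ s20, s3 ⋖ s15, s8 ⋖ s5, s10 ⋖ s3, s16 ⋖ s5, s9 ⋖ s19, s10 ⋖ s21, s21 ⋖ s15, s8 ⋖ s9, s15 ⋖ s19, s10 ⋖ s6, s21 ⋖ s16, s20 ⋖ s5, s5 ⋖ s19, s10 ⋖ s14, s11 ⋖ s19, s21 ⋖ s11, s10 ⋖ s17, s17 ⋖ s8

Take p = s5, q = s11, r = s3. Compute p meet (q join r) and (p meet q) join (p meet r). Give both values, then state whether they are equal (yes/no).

q join r = s19, so p meet (q join r) = s5 meet s19 = s5.
p meet q = s21 and p meet r = s10, so (p meet q) join (p meet r) = s21 join s10 = s21.
Equal: no.

s5; s21; no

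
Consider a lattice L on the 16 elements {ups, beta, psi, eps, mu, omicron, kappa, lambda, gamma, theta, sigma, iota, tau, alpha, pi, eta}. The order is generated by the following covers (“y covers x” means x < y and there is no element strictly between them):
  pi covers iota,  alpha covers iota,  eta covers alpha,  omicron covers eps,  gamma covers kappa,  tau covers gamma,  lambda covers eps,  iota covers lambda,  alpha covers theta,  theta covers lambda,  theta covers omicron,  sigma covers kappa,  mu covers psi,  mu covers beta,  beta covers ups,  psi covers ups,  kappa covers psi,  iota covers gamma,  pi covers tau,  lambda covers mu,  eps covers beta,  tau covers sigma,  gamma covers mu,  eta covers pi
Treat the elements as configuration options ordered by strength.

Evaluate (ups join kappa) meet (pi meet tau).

kappa

ups ∨ kappa = kappa
pi ∧ tau = tau
kappa ∧ tau = kappa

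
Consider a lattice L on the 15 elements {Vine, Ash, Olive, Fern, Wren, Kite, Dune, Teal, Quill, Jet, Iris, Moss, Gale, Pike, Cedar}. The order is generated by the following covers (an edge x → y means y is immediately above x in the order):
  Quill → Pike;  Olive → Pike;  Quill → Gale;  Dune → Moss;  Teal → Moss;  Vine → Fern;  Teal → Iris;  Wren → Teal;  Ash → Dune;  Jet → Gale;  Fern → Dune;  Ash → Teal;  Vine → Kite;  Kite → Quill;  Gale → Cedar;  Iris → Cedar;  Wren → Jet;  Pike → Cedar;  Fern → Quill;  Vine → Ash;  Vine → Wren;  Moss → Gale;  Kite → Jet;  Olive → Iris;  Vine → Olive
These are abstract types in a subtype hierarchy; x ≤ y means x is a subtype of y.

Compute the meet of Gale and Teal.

Teal

Common lower bounds of {Gale, Teal}: Ash, Teal, Vine, Wren.
The greatest among these is Teal.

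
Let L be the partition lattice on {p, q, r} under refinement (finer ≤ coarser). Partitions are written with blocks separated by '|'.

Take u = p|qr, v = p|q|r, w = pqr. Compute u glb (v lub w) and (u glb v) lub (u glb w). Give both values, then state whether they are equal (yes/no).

p|qr; p|qr; yes

v lub w = pqr, so u glb (v lub w) = p|qr glb pqr = p|qr.
u glb v = p|q|r and u glb w = p|qr, so (u glb v) lub (u glb w) = p|q|r lub p|qr = p|qr.
Equal: yes.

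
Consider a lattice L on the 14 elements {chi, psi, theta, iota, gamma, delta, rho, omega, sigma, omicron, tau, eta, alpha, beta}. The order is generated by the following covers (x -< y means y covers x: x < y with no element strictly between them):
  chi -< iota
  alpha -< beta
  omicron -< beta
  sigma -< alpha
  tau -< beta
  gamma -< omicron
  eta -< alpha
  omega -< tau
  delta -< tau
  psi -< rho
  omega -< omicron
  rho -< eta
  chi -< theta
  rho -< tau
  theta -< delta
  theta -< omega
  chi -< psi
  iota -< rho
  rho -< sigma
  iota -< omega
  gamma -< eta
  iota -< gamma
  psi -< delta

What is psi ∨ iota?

Common upper bounds of {psi, iota}: alpha, beta, eta, rho, sigma, tau.
The least among these is rho.

rho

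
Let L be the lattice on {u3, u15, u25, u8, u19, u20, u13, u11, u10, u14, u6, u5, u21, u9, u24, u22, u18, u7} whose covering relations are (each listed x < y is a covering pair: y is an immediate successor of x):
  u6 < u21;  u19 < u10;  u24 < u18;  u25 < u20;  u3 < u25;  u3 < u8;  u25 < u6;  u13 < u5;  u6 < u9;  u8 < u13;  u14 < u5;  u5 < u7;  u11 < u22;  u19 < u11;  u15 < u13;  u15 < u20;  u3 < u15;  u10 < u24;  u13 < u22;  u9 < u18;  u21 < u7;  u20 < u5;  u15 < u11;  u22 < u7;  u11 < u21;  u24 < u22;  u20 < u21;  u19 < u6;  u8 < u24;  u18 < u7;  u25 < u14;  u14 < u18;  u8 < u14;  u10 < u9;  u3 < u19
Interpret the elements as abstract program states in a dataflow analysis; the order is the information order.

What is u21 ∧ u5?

Common lower bounds of {u21, u5}: u15, u20, u25, u3.
The greatest among these is u20.

u20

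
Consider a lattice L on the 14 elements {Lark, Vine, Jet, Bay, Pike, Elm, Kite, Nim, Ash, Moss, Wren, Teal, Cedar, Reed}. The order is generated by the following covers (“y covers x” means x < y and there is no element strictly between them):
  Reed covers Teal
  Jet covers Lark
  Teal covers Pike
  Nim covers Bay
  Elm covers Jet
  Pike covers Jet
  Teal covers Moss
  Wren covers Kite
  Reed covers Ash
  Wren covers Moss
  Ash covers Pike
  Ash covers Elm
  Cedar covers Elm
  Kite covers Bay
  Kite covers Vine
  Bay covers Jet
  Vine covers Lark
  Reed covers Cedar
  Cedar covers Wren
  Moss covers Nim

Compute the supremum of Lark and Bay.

Bay

Common upper bounds of {Lark, Bay}: Bay, Cedar, Kite, Moss, Nim, Reed, Teal, Wren.
The least among these is Bay.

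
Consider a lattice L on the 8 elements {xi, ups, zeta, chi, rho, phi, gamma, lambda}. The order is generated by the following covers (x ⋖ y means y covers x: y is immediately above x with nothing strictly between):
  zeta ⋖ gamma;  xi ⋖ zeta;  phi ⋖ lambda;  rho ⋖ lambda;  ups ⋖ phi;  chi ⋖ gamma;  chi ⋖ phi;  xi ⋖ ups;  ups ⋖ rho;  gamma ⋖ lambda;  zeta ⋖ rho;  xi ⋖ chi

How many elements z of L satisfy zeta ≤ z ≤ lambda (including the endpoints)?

The interval [zeta, lambda] = {gamma, lambda, rho, zeta}, which has 4 elements.

4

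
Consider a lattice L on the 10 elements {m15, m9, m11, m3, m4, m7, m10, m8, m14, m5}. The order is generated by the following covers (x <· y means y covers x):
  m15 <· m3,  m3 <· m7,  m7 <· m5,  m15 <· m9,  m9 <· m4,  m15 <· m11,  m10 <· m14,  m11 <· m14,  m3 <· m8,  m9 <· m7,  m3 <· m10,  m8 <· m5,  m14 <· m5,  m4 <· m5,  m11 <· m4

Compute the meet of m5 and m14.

m14

Common lower bounds of {m5, m14}: m10, m11, m14, m15, m3.
The greatest among these is m14.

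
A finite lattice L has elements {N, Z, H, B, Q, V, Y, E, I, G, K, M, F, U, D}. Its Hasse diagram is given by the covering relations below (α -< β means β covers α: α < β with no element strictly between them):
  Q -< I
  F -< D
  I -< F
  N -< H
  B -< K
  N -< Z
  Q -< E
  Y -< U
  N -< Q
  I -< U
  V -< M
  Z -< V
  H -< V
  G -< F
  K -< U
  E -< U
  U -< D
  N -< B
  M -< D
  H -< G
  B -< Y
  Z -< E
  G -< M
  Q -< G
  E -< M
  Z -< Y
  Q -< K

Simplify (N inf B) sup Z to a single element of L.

N ∧ B = N
N ∨ Z = Z

Z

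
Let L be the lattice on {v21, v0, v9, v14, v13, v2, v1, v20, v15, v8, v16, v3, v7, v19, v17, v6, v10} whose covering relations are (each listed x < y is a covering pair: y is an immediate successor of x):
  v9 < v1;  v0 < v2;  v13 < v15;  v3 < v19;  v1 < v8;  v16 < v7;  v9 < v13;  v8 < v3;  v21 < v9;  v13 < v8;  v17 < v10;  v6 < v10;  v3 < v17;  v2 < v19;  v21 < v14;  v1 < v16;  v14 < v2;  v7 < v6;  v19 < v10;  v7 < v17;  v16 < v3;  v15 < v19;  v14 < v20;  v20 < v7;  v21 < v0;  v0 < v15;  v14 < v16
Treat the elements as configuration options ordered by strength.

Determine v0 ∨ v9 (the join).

v15

Common upper bounds of {v0, v9}: v10, v15, v19.
The least among these is v15.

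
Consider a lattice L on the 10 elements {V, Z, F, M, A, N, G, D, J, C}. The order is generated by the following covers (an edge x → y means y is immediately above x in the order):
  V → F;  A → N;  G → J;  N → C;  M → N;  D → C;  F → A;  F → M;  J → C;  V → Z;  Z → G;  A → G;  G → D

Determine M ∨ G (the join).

Common upper bounds of {M, G}: C.
The least among these is C.

C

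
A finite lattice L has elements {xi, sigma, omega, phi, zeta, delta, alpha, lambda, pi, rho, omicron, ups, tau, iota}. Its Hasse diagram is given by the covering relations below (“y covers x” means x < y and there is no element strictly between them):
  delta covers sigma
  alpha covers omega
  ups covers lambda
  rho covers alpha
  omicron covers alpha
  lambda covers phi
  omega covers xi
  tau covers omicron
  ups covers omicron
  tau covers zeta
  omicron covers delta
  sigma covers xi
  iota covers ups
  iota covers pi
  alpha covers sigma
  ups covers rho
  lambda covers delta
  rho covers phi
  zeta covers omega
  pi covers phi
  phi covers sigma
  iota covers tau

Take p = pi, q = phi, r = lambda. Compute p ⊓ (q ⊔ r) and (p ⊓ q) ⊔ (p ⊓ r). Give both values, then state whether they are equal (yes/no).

q ⊔ r = lambda, so p ⊓ (q ⊔ r) = pi ⊓ lambda = phi.
p ⊓ q = phi and p ⊓ r = phi, so (p ⊓ q) ⊔ (p ⊓ r) = phi ⊔ phi = phi.
Equal: yes.

phi; phi; yes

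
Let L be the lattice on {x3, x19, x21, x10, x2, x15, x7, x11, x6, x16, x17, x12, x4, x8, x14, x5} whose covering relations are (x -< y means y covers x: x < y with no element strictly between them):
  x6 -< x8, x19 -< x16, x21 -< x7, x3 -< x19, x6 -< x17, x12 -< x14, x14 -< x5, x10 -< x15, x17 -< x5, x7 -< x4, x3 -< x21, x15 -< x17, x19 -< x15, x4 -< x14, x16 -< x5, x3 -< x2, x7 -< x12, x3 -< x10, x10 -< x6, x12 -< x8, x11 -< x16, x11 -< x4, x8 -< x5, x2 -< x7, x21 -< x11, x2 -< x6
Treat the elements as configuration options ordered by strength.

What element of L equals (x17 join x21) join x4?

x5

x17 ∨ x21 = x5
x5 ∨ x4 = x5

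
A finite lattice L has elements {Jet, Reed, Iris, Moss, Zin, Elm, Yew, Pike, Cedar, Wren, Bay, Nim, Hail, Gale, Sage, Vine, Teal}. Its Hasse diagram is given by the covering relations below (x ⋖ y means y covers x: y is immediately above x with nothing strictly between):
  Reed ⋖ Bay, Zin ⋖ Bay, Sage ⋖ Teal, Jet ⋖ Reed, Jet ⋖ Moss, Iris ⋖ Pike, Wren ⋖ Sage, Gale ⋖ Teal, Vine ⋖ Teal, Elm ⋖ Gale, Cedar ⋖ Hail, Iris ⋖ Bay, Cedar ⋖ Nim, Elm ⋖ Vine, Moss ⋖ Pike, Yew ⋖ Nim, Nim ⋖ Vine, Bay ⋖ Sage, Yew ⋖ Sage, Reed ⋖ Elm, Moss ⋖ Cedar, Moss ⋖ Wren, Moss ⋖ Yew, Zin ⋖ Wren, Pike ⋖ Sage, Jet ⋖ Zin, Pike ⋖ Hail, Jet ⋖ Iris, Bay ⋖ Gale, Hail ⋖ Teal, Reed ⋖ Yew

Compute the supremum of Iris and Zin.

Bay

Common upper bounds of {Iris, Zin}: Bay, Gale, Sage, Teal.
The least among these is Bay.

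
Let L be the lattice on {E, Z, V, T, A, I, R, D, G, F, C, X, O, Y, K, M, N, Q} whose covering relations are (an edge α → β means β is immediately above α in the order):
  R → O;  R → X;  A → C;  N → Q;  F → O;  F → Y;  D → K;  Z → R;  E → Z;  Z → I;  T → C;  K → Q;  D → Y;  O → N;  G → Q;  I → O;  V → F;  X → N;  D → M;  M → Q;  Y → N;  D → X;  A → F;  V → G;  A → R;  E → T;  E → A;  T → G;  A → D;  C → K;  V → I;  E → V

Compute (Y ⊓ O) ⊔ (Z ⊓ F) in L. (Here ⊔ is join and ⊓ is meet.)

Y ∧ O = F
Z ∧ F = E
F ∨ E = F

F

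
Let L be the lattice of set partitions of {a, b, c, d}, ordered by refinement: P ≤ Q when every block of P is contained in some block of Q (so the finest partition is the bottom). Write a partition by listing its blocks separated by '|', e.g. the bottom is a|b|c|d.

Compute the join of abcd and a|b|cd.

Common upper bounds of {abcd, a|b|cd}: abcd.
The least among these is abcd.

abcd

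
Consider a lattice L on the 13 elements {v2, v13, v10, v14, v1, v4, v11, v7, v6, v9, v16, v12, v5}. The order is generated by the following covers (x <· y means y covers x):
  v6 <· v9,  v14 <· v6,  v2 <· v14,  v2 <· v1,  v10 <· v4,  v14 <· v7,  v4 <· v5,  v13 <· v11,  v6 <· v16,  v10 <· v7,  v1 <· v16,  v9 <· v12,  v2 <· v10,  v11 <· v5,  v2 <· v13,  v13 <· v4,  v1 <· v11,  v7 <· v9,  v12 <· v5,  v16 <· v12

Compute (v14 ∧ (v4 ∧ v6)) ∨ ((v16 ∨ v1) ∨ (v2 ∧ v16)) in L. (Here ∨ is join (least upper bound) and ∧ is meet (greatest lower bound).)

v4 ∧ v6 = v2
v14 ∧ v2 = v2
v16 ∨ v1 = v16
v2 ∧ v16 = v2
v16 ∨ v2 = v16
v2 ∨ v16 = v16

v16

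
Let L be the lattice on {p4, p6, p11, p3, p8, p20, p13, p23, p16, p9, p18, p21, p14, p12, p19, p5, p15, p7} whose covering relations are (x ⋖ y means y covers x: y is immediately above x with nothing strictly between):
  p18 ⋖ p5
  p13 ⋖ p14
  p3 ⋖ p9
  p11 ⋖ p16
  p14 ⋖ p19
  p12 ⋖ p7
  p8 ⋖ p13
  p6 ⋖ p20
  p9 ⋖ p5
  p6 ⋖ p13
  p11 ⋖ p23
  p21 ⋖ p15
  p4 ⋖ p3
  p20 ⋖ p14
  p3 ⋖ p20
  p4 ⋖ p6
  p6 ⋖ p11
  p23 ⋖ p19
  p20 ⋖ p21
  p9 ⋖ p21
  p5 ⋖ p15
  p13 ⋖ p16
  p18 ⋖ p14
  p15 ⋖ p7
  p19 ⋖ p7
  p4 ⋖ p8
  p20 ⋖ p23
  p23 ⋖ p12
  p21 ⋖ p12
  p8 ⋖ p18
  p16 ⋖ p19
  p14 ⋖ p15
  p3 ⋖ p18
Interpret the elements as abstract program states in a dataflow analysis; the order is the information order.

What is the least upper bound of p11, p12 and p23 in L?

Common upper bounds of {p11, p12, p23}: p12, p7.
The least among these is p12.

p12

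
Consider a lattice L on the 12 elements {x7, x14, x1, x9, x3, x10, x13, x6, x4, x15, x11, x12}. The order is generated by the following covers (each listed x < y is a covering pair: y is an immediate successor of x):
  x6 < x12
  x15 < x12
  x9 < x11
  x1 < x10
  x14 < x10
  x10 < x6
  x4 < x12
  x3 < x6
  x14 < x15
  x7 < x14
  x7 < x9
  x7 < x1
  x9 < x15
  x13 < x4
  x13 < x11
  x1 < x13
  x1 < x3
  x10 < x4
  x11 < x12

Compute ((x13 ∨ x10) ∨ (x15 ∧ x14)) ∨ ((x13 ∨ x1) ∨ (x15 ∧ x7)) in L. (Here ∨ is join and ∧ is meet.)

x4

x13 ∨ x10 = x4
x15 ∧ x14 = x14
x4 ∨ x14 = x4
x13 ∨ x1 = x13
x15 ∧ x7 = x7
x13 ∨ x7 = x13
x4 ∨ x13 = x4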